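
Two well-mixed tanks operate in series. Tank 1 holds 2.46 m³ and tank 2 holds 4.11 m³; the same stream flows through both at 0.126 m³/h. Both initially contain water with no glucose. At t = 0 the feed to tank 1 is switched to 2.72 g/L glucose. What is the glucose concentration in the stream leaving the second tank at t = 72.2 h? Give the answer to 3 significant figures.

2.08 g/L

Time constants: τᵢ = Vᵢ/Q for each well-mixed tank.
τ₁ = 2.46/0.126 = 19.524 h; τ₂ = 4.11/0.126 = 32.619 h.
Solving the cascade with C₁(0)=C₂(0)=0 gives C₂(t) = C_in[1 − (τ₁ e^(−t/τ₁) − τ₂ e^(−t/τ₂))/(τ₁ − τ₂)].
At t = 72.2: e^(−t/τ₁) = 0.024772, e^(−t/τ₂) = 0.10932.
C₂ = 2.72·[1 − (19.524·0.024772 − 32.619·0.10932)/(-13.095)] = 2.72·0.76461 = 2.0798 g/L.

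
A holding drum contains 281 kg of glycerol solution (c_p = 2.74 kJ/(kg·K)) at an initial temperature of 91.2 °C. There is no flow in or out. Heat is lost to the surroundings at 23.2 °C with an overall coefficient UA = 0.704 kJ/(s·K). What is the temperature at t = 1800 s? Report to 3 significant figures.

M c_p dT/dt = −UA(T − T_amb).
dT/dt = (T_ss − T)/τ with T_ss = T_amb = 23.200 °C, τ = M c_p/UA = 281·2.74/0.704 = 1093.7 s.
This is linear first-order; T(t) = T_ss + (T₀ − T_ss) e^(−t/τ).
T(1800) = 23.200 + (68.000)·0.19285 = 36.314 °C.

36.3 °C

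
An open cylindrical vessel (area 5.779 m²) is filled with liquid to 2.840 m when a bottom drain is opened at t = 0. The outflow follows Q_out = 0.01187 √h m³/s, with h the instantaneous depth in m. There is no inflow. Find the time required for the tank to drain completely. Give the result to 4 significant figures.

A dh/dt = −Q_out = −0.01187 √h.
∫ h^(−1/2) dh = −(0.01187/A) ∫ dt, giving 2√h = 2√h₀ − (0.01187/A) t.
Tank is empty when √h = 0: t_empty = 2A√h₀/0.01187.
t_empty = 2·5.779·√2.840/0.01187 = 11.5580·1.68523/0.01187 = 1640.93 s.

1641 s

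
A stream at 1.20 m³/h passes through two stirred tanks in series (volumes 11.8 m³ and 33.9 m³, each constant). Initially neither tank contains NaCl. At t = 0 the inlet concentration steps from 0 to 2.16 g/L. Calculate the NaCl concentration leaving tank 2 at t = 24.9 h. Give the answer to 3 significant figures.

Species balance on tank i: dCᵢ/dt = (Cᵢ₋₁ − Cᵢ)/τᵢ with τᵢ = Vᵢ/Q.
τ₁ = 11.8/1.20 = 9.8333 h; τ₂ = 33.9/1.20 = 28.250 h.
Tank 1: C₁ = C_in(1 − e^(−t/τ₁)). Tank 2 (τ₁ ≠ τ₂): C₂ = C_in[1 − (τ₁ e^(−t/τ₁) − τ₂ e^(−t/τ₂))/(τ₁ − τ₂)].
At t = 24.9: e^(−t/τ₁) = 0.079484, e^(−t/τ₂) = 0.41420.
C₂ = 2.16·[1 − (9.8333·0.079484 − 28.250·0.41420)/(-18.417)] = 2.16·0.40709 = 0.87931 g/L.

0.879 g/L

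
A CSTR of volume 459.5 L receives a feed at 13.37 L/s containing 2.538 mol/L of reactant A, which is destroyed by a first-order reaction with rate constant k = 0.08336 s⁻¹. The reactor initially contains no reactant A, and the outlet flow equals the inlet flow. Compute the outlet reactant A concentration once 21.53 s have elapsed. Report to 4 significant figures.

Accumulation = in − out − consumed: V dC/dt = Q C_in − Q C − k V C.
dC/dt = (Q/V) C_in − (Q/V + k) C; effective rate a = Q/V + k = 0.0290968 + 0.08336 = 0.112457 s⁻¹.
C_ss = Q C_in/(Q + kV) = 0.656677 mol/L; C(t) = C_ss + (C₀ − C_ss) e^(−a t).
C(21.53) = 0.656677 + (-0.656677)·e^(−0.112457·21.53) = 0.656677 + (-0.656677)·0.0888153 = 0.598354 mol/L.

0.5984 mol/L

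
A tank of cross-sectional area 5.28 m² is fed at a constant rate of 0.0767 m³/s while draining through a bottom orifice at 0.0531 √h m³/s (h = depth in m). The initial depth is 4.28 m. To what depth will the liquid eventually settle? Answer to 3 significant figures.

2.09 m

A dh/dt = Q_in − 0.0531 √h. Steady state requires inflow = outflow:
Q_in = 0.0531 √h_ss ⇒ √h_ss = 0.0767/0.0531 = 1.4444.
h_ss = 1.4444² = 2.0864 m. (Since h₀ = 4.28 m > h_ss, the level will fall toward this value.)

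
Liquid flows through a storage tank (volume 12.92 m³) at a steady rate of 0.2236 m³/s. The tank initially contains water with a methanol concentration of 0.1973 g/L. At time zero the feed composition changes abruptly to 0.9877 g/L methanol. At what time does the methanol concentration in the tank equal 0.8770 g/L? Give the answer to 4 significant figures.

Species balance: V dC/dt = Q(C_in − C) ⇒ τ = V/Q = 57.7818 s.
C(t) = C_in + (C₀ − C_in) e^(−t/τ). Set C = 0.8770 and solve for t:
e^(−t/τ) = (C − C_in)/(C₀ − C_in) = (0.8770 − 0.9877)/(0.1973 − 0.9877) = 0.140056
t = −τ ln(…) = 57.7818 × 1.96572 = 113.582 s.

113.6 s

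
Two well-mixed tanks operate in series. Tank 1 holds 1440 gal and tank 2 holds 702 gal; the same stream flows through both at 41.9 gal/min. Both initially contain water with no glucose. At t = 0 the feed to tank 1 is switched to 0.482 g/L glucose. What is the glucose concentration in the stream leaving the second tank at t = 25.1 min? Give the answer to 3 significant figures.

Time constants: τᵢ = Vᵢ/Q for each well-mixed tank.
τ₁ = 1440/41.9 = 34.368 min; τ₂ = 702/41.9 = 16.754 min.
Tank 1: C₁ = C_in(1 − e^(−t/τ₁)). Tank 2 (τ₁ ≠ τ₂): C₂ = C_in[1 − (τ₁ e^(−t/τ₁) − τ₂ e^(−t/τ₂))/(τ₁ − τ₂)].
At t = 25.1: e^(−t/τ₁) = 0.48175, e^(−t/τ₂) = 0.22355.
C₂ = 0.482·[1 − (34.368·0.48175 − 16.754·0.22355)/(17.613)] = 0.482·0.27265 = 0.13142 g/L.

0.131 g/L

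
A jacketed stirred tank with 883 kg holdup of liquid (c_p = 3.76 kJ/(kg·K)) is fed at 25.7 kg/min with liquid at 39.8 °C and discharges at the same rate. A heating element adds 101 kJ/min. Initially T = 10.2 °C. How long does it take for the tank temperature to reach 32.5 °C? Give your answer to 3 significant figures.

Energy balance: M c_p dT/dt = ṁ c_p (T_in − T) + 101.
τ = M/ṁ = 34.358 min; T_ss = T_in + Q̇/(ṁ c_p) = 40.845 °C.
T(t) = T_ss + (T₀ − T_ss) e^(−t/τ). Set T = 32.5:
e^(−t/τ) = (32.5 − 40.845)/(10.2 − 40.845) = 0.27232
t = −34.358 · ln(0.27232) = 44.692 min.

44.7 min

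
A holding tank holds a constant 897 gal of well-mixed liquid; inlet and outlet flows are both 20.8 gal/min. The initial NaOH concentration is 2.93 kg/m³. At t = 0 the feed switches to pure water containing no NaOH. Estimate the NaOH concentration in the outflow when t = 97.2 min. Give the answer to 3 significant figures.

Unsteady species balance (constant V, well mixed): V dC/dt = Q(C_in − C).
Rewrite as dC/dt + C/τ = C_in/τ, τ = V/Q = 43.125 min.
This is linear first-order; C(t) = C_in + (C₀ − C_in) e^(−t/τ).
C(97.2) = 0 + (2.93 − 0)·e^(−97.2/43.125) = 0 + (2.9300)·0.10499 = 0.30761 kg/m³.

0.308 kg/m³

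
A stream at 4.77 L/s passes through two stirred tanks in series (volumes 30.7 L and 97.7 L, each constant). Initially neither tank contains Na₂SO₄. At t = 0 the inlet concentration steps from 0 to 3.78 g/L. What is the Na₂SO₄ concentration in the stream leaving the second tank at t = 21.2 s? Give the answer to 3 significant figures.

1.89 g/L

Time constants: τᵢ = Vᵢ/Q for each well-mixed tank.
τ₁ = 30.7/4.77 = 6.4361 s; τ₂ = 97.7/4.77 = 20.482 s.
Tank 1: C₁ = C_in(1 − e^(−t/τ₁)). Tank 2 (τ₁ ≠ τ₂): C₂ = C_in[1 − (τ₁ e^(−t/τ₁) − τ₂ e^(−t/τ₂))/(τ₁ − τ₂)].
At t = 21.2: e^(−t/τ₁) = 0.037107, e^(−t/τ₂) = 0.35521.
C₂ = 3.78·[1 − (6.4361·0.037107 − 20.482·0.35521)/(-14.046)] = 3.78·0.49903 = 1.8863 g/L.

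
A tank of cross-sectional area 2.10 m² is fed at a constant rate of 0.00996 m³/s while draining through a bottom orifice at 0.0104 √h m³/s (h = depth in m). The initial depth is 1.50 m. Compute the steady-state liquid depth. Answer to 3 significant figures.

0.917 m

Level balance: A dh/dt = 0.00996 − 0.0104 √h. Setting dh/dt = 0:
Q_in = 0.0104 √h_ss ⇒ √h_ss = 0.00996/0.0104 = 0.95769.
h_ss = 0.95769² = 0.91717 m. (Since h₀ = 1.50 m > h_ss, the level will fall toward this value.)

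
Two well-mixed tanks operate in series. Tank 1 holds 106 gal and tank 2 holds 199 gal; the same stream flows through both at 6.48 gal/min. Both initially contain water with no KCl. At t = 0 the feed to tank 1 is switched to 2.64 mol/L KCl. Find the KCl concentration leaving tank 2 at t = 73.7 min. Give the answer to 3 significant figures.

2.16 mol/L

Each tank obeys Vᵢ dCᵢ/dt = Q(Cᵢ₋₁ − Cᵢ), so τᵢ = Vᵢ/Q.
τ₁ = 106/6.48 = 16.358 min; τ₂ = 199/6.48 = 30.710 min.
Solving the cascade with C₁(0)=C₂(0)=0 gives C₂(t) = C_in[1 − (τ₁ e^(−t/τ₁) − τ₂ e^(−t/τ₂))/(τ₁ − τ₂)].
At t = 73.7: e^(−t/τ₁) = 0.011049, e^(−t/τ₂) = 0.090729.
C₂ = 2.64·[1 − (16.358·0.011049 − 30.710·0.090729)/(-14.352)] = 2.64·0.81845 = 2.1607 mol/L.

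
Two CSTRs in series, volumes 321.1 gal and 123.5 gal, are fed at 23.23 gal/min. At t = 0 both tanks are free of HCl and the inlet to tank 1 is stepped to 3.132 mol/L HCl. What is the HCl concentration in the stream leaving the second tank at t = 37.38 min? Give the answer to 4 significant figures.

Species balance on tank i: dCᵢ/dt = (Cᵢ₋₁ − Cᵢ)/τᵢ with τᵢ = Vᵢ/Q.
τ₁ = 321.1/23.23 = 13.8226 min; τ₂ = 123.5/23.23 = 5.31640 min.
Solving the cascade with C₁(0)=C₂(0)=0 gives C₂(t) = C_in[1 − (τ₁ e^(−t/τ₁) − τ₂ e^(−t/τ₂))/(τ₁ − τ₂)].
At t = 37.38: e^(−t/τ₁) = 0.0669199, e^(−t/τ₂) = 0.000883984.
C₂ = 3.132·[1 − (13.8226·0.0669199 − 5.31640·0.000883984)/(8.50624)] = 3.132·0.891808 = 2.79314 mol/L.

2.793 mol/L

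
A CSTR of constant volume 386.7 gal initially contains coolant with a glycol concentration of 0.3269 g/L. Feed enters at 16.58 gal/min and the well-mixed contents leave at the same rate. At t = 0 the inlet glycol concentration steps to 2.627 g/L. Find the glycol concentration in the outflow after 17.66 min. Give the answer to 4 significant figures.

1.548 g/L

Mass balance on the solute (V constant): V dC/dt = Q(C_in − C).
Time constant τ = V/Q = 386.7/16.58 = 23.3233 min.
C approaches C_in exponentially: C(t) = C_in + (C₀ − C_in) e^(−t/τ).
C(17.66) = 2.627 + (0.3269 − 2.627)·e^(−17.66/23.3233) = 2.627 + (-2.30010)·0.468986 = 1.54829 g/L.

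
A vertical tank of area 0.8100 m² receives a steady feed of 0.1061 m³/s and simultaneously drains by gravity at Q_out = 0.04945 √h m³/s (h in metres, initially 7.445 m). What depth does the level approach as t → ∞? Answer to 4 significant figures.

4.604 m

Level balance: A dh/dt = 0.1061 − 0.04945 √h. Setting dh/dt = 0:
Q_in = 0.04945 √h_ss ⇒ √h_ss = 0.1061/0.04945 = 2.14560.
h_ss = 2.14560² = 4.60361 m. (Since h₀ = 7.445 m > h_ss, the level will fall toward this value.)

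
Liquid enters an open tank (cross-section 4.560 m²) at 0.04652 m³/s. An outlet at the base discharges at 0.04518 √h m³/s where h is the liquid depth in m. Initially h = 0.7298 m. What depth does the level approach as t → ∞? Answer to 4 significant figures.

Unsteady balance on liquid volume: A dh/dt = Q_in − 0.04518 √h. At steady state dh/dt = 0:
Q_in = 0.04518 √h_ss ⇒ √h_ss = 0.04652/0.04518 = 1.02966.
h_ss = 1.02966² = 1.06020 m. (Since h₀ = 0.7298 m < h_ss, the level will rise toward this value.)

1.060 m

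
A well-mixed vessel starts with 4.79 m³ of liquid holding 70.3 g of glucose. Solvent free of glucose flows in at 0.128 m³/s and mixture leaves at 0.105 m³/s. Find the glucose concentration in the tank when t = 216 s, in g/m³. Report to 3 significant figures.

0.280 g/m³

Let m(t) be the amount of glucose. Volume: V(t) = V₀ + (Q_in − Q_out) t = 4.79 + 0.023000 t; V(216) = 9.7580 m³.
Solute balance: dm/dt = 0 − Q_out C = −Q_out m/V(t).
dm/m = −Q_out dt/(V₀ + 0.023000 t); integrating gives ln(m/m₀) = −(Q_out/(Q_in−Q_out)) ln(V/V₀).
m = m₀ (V₀/V)^(Q_out/(Q_in−Q_out)) = 70.3 × (4.79/9.7580)^(4.5652) = 2.7302 g.
C = m/V = 2.7302/9.7580 = 0.27979 g/m³.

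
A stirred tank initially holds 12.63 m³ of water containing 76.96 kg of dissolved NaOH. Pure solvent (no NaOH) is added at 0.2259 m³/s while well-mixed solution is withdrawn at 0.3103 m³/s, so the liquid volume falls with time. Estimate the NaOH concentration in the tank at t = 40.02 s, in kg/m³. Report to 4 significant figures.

Let m(t) be the amount of NaOH. Volume: V(t) = V₀ + (Q_in − Q_out) t = 12.63 − 0.0844000 t; V(40.02) = 9.25231 m³.
Solute balance: dm/dt = 0 − Q_out C = −Q_out m/V(t).
Separate: dm/m = −Q_out dt/V(t) ⇒ ln(m/m₀) = −(Q_out/(Q_in−Q_out)) ln(V/V₀).
m = m₀ (V₀/V)^(Q_out/(Q_in−Q_out)) = 76.96 × (12.63/9.25231)^(-3.67654) = 24.5115 kg.
C = m/V = 24.5115/9.25231 = 2.64923 kg/m³.

2.649 kg/m³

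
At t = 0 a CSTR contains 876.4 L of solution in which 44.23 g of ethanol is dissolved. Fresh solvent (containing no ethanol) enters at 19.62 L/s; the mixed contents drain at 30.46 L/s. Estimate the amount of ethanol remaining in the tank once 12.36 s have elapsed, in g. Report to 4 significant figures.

27.75 g

Let m(t) be the amount of ethanol. Volume: V(t) = V₀ + (Q_in − Q_out) t = 876.4 − 10.8400 t; V(12.36) = 742.418 L.
No ethanol enters, so dm/dt = −Q_out · (m/V).
dm/m = −Q_out dt/(V₀ − 10.8400 t); integrating gives ln(m/m₀) = −(Q_out/(Q_in−Q_out)) ln(V/V₀).
m = m₀ (V₀/V)^(Q_out/(Q_in−Q_out)) = 44.23 × (876.4/742.418)^(-2.80996) = 27.7490 g.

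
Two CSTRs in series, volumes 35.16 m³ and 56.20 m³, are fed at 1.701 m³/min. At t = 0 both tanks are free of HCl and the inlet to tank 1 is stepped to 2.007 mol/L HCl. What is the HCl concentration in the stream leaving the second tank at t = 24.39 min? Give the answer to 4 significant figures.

Each tank obeys Vᵢ dCᵢ/dt = Q(Cᵢ₋₁ − Cᵢ), so τᵢ = Vᵢ/Q.
τ₁ = 35.16/1.701 = 20.6702 min; τ₂ = 56.20/1.701 = 33.0394 min.
Tank 1: C₁ = C_in(1 − e^(−t/τ₁)). Tank 2 (τ₁ ≠ τ₂): C₂ = C_in[1 − (τ₁ e^(−t/τ₁) − τ₂ e^(−t/τ₂))/(τ₁ − τ₂)].
At t = 24.39: e^(−t/τ₁) = 0.307291, e^(−t/τ₂) = 0.477969.
C₂ = 2.007·[1 − (20.6702·0.307291 − 33.0394·0.477969)/(-12.3692)] = 2.007·0.236811 = 0.475280 mol/L.

0.4753 mol/L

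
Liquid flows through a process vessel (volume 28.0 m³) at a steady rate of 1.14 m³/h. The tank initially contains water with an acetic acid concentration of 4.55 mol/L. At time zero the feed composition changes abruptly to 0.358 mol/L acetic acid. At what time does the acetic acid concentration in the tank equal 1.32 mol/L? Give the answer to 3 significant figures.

Species balance: V dC/dt = Q(C_in − C) ⇒ τ = V/Q = 24.561 h.
C(t) = C_in + (C₀ − C_in) e^(−t/τ). Set C = 1.32 and solve for t:
e^(−t/τ) = (C − C_in)/(C₀ − C_in) = (1.32 − 0.358)/(4.55 − 0.358) = 0.22948
t = −τ ln(…) = 24.561 × 1.4719 = 36.152 h.

36.2 h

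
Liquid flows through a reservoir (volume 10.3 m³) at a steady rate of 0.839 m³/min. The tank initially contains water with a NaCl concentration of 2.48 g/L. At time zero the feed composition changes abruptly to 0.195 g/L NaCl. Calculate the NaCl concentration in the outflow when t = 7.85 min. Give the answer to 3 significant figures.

1.40 g/L

Accumulation = in − out for the solute gives V dC/dt = Q(C_in − C).
Time constant τ = V/Q = 10.3/0.839 = 12.277 min.
This is linear first-order; C(t) = C_in + (C₀ − C_in) e^(−t/τ).
C(7.85) = 0.195 + (2.48 − 0.195)·e^(−7.85/12.277) = 0.195 + (2.2850)·0.52759 = 1.4005 g/L.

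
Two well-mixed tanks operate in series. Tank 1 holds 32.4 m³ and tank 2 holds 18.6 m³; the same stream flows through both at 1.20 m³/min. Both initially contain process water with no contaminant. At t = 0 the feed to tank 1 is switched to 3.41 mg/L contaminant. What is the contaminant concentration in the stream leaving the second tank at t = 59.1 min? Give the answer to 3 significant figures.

Time constants: τᵢ = Vᵢ/Q for each well-mixed tank.
τ₁ = 32.4/1.20 = 27.000 min; τ₂ = 18.6/1.20 = 15.500 min.
Tank 1: C₁ = C_in(1 − e^(−t/τ₁)). Tank 2 (τ₁ ≠ τ₂): C₂ = C_in[1 − (τ₁ e^(−t/τ₁) − τ₂ e^(−t/τ₂))/(τ₁ − τ₂)].
At t = 59.1: e^(−t/τ₁) = 0.11204, e^(−t/τ₂) = 0.022084.
C₂ = 3.41·[1 − (27.000·0.11204 − 15.500·0.022084)/(11.500)] = 3.41·0.76671 = 2.6145 mg/L.

2.61 mg/L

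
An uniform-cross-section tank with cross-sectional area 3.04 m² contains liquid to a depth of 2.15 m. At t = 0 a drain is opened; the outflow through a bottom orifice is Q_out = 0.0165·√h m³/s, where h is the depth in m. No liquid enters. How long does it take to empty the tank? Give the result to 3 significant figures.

With no inflow, A dh/dt = −0.0165 √h.
Separate and integrate: 2(√h − √h₀) = −(0.0165/A) t.
Tank is empty when √h = 0: t_empty = 2A√h₀/0.0165.
t_empty = 2·3.04·√2.15/0.0165 = 6.0800·1.4663/0.0165 = 540.30 s.

540 s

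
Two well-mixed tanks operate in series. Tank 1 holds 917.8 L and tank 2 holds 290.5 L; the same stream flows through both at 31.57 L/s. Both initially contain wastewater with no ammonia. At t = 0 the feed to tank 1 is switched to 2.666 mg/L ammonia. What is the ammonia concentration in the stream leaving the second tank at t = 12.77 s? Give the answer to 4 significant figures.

Species balance on tank i: dCᵢ/dt = (Cᵢ₋₁ − Cᵢ)/τᵢ with τᵢ = Vᵢ/Q.
τ₁ = 917.8/31.57 = 29.0719 s; τ₂ = 290.5/31.57 = 9.20177 s.
Tank 1: C₁ = C_in(1 − e^(−t/τ₁)). Tank 2 (τ₁ ≠ τ₂): C₂ = C_in[1 − (τ₁ e^(−t/τ₁) − τ₂ e^(−t/τ₂))/(τ₁ − τ₂)].
At t = 12.77: e^(−t/τ₁) = 0.644516, e^(−t/τ₂) = 0.249630.
C₂ = 2.666·[1 − (29.0719·0.644516 − 9.20177·0.249630)/(19.8701)] = 2.666·0.172614 = 0.460189 mg/L.

0.4602 mg/L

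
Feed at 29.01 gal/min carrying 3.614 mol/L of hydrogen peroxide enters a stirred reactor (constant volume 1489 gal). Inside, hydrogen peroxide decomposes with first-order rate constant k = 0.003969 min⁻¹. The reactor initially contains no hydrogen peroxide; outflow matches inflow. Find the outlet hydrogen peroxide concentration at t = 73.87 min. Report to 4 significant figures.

2.471 mol/L

Species balance: V dC/dt = Q C_in − Q C − k V C.
dC/dt = (Q/V) C_in − (Q/V + k) C; effective rate a = Q/V + k = 0.0194829 + 0.003969 = 0.0234519 min⁻¹.
C_ss = Q C_in/(Q + kV) = 3.00237 mol/L; C(t) = C_ss + (C₀ − C_ss) e^(−a t).
C(73.87) = 3.00237 + (-3.00237)·e^(−0.0234519·73.87) = 3.00237 + (-3.00237)·0.176861 = 2.47136 mol/L.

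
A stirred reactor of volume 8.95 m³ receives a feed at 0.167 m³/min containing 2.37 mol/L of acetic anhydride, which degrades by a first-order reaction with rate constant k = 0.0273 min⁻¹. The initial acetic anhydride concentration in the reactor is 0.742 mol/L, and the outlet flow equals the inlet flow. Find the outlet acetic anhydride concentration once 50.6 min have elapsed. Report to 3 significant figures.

Species balance: V dC/dt = Q C_in − Q C − k V C.
dC/dt = (Q/V) C_in − (Q/V + k) C; effective rate a = Q/V + k = 0.018659 + 0.0273 = 0.045959 min⁻¹.
C_ss = Q C_in/(Q + kV) = 0.96221 mol/L; C(t) = C_ss + (C₀ − C_ss) e^(−a t).
C(50.6) = 0.96221 + (-0.22021)·e^(−0.045959·50.6) = 0.96221 + (-0.22021)·0.097731 = 0.94069 mol/L.

0.941 mol/L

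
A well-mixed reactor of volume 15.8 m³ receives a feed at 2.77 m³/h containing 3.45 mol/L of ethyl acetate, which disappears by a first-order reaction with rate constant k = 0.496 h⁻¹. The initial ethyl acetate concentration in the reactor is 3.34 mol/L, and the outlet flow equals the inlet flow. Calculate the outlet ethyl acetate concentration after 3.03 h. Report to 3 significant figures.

Accumulation = in − out − consumed: V dC/dt = Q C_in − Q C − k V C.
This is linear with rate a = Q/V + k = 0.67132 h⁻¹.
C_ss = Q C_in/(Q + kV) = 0.90098 mol/L; C(t) = C_ss + (C₀ − C_ss) e^(−a t).
C(3.03) = 0.90098 + (2.4390)·e^(−0.67132·3.03) = 0.90098 + (2.4390)·0.13080 = 1.2200 mol/L.

1.22 mol/L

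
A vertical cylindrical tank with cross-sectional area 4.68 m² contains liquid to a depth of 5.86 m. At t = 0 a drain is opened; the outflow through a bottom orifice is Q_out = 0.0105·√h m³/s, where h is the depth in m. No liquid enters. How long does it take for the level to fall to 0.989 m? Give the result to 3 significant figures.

1270 s

Mass balance (ρ constant): A dh/dt = −0.0105 √h.
This is separable: 2 d(√h)/dt = −0.0105/A, so √h = √h₀ − (0.0105/(2A)) t.
t = 2A(√h₀ − √h)/0.0105 = 2·4.68·(√5.86 − √0.989)/0.0105
  = 9.3600 × (2.4207 − 0.99448) / 0.0105 = 1271.4 s.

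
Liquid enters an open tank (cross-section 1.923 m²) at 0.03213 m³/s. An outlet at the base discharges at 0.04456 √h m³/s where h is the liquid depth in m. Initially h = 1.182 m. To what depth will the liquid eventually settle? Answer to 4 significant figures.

0.5199 m

Unsteady balance on liquid volume: A dh/dt = Q_in − 0.04456 √h. At steady state dh/dt = 0:
Q_in = 0.04456 √h_ss ⇒ √h_ss = 0.03213/0.04456 = 0.721050.
h_ss = 0.721050² = 0.519913 m. (Since h₀ = 1.182 m > h_ss, the level will fall toward this value.)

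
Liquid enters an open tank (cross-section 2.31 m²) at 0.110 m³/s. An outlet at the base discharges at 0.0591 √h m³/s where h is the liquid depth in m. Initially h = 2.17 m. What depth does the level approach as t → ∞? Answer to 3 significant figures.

Level balance: A dh/dt = 0.110 − 0.0591 √h. Setting dh/dt = 0:
Q_in = 0.0591 √h_ss ⇒ √h_ss = 0.110/0.0591 = 1.8613.
h_ss = 1.8613² = 3.4643 m. (Since h₀ = 2.17 m < h_ss, the level will rise toward this value.)

3.46 m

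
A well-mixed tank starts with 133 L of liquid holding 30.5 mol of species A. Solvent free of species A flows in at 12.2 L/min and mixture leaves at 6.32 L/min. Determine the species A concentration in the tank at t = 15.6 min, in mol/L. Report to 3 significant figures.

Total volume: dV/dt = Q_in − Q_out = 5.8800 L/min, so V(t) = 133 + 5.8800 t and V(15.6) = 224.73 L.
No species A enters, so dm/dt = −Q_out · (m/V).
Separate: dm/m = −Q_out dt/V(t) ⇒ ln(m/m₀) = −(Q_out/(Q_in−Q_out)) ln(V/V₀).
m = m₀ (V₀/V)^(Q_out/(Q_in−Q_out)) = 30.5 × (133/224.73)^(1.0748) = 17.356 mol.
C = m/V = 17.356/224.73 = 0.077231 mol/L.

0.0772 mol/L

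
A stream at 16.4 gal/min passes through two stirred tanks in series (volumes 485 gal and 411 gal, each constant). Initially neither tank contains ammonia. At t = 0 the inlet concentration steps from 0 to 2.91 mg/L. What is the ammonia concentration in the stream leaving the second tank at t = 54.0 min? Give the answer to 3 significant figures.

1.71 mg/L

Time constants: τᵢ = Vᵢ/Q for each well-mixed tank.
τ₁ = 485/16.4 = 29.573 min; τ₂ = 411/16.4 = 25.061 min.
Tank 1: C₁ = C_in(1 − e^(−t/τ₁)). Tank 2 (τ₁ ≠ τ₂): C₂ = C_in[1 − (τ₁ e^(−t/τ₁) − τ₂ e^(−t/τ₂))/(τ₁ − τ₂)].
At t = 54.0: e^(−t/τ₁) = 0.16106, e^(−t/τ₂) = 0.11593.
C₂ = 2.91·[1 − (29.573·0.16106 − 25.061·0.11593)/(4.5122)] = 2.91·0.58830 = 1.7120 mg/L.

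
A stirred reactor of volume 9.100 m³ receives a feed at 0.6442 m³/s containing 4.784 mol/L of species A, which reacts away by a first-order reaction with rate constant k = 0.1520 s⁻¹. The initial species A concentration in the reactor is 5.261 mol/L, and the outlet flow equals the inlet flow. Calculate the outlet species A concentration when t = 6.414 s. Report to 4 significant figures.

Accumulation = in − out − consumed: V dC/dt = Q C_in − Q C − k V C.
This is linear with rate a = Q/V + k = 0.222791 s⁻¹.
C_ss = Q C_in/(Q + kV) = 1.52010 mol/L; C(t) = C_ss + (C₀ − C_ss) e^(−a t).
C(6.414) = 1.52010 + (3.74090)·e^(−0.222791·6.414) = 1.52010 + (3.74090)·0.239552 = 2.41624 mol/L.

2.416 mol/L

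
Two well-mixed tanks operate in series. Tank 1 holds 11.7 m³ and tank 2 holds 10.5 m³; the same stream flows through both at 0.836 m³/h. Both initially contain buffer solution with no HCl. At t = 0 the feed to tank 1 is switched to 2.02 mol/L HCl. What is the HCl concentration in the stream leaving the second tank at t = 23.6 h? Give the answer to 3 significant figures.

Species balance on tank i: dCᵢ/dt = (Cᵢ₋₁ − Cᵢ)/τᵢ with τᵢ = Vᵢ/Q.
τ₁ = 11.7/0.836 = 13.995 h; τ₂ = 10.5/0.836 = 12.560 h.
Tank 1: C₁ = C_in(1 − e^(−t/τ₁)). Tank 2 (τ₁ ≠ τ₂): C₂ = C_in[1 − (τ₁ e^(−t/τ₁) − τ₂ e^(−t/τ₂))/(τ₁ − τ₂)].
At t = 23.6: e^(−t/τ₁) = 0.18521, e^(−t/τ₂) = 0.15274.
C₂ = 2.02·[1 − (13.995·0.18521 − 12.560·0.15274)/(1.4354)] = 2.02·0.53074 = 1.0721 mol/L.

1.07 mol/L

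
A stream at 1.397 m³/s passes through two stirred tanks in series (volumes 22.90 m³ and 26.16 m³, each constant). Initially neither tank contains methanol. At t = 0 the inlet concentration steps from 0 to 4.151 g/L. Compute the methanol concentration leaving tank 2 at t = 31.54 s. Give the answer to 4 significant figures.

2.227 g/L

Time constants: τᵢ = Vᵢ/Q for each well-mixed tank.
τ₁ = 22.90/1.397 = 16.3923 s; τ₂ = 26.16/1.397 = 18.7258 s.
Solving the cascade with C₁(0)=C₂(0)=0 gives C₂(t) = C_in[1 − (τ₁ e^(−t/τ₁) − τ₂ e^(−t/τ₂))/(τ₁ − τ₂)].
At t = 31.54: e^(−t/τ₁) = 0.146010, e^(−t/τ₂) = 0.185574.
C₂ = 4.151·[1 − (16.3923·0.146010 − 18.7258·0.185574)/(-2.33357)] = 4.151·0.536513 = 2.22706 g/L.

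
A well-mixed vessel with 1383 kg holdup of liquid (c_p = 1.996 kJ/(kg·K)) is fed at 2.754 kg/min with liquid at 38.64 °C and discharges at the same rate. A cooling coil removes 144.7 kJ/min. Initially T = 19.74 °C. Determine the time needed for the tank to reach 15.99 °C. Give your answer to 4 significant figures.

M c_p dT/dt = ṁ c_p (T_in − T) − Q̇.
τ = M/ṁ = 502.179 min; T_ss = T_in − Q̇/(ṁ c_p) = 12.3165 °C.
T(t) = T_ss + (T₀ − T_ss) e^(−t/τ). Set T = 15.99:
e^(−t/τ) = (15.99 − 12.3165)/(19.74 − 12.3165) = 0.494849
t = −502.179 · ln(0.494849) = 353.284 min.

353.3 min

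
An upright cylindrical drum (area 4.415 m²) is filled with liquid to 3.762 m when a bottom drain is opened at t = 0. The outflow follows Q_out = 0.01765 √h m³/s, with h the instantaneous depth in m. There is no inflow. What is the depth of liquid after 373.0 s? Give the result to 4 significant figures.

1.426 m

A dh/dt = −Q_out = −0.01765 √h.
Separate and integrate: 2(√h − √h₀) = −(0.01765/A) t.
√h = √3.762 − 0.01765·373.0/(2·4.415) = 1.93959 − 0.745578 = 1.19401.
h = 1.19401² = 1.42566 m.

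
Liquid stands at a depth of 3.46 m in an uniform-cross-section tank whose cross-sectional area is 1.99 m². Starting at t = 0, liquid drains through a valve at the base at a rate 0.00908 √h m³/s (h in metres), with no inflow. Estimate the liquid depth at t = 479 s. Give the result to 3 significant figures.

0.589 m

With no inflow, A dh/dt = −0.00908 √h.
This is separable: 2 d(√h)/dt = −0.00908/A, so √h = √h₀ − (0.00908/(2A)) t.
√h = √3.46 − 0.00908·479/(2·1.99) = 1.8601 − 1.0928 = 0.76731.
h = 0.76731² = 0.58877 m.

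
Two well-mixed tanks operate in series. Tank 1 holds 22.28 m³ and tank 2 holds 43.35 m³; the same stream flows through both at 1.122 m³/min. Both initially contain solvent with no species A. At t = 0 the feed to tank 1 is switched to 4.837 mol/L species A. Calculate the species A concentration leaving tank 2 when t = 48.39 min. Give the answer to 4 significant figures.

2.440 mol/L

Species balance on tank i: dCᵢ/dt = (Cᵢ₋₁ − Cᵢ)/τᵢ with τᵢ = Vᵢ/Q.
τ₁ = 22.28/1.122 = 19.8574 min; τ₂ = 43.35/1.122 = 38.6364 min.
Tank 1: C₁ = C_in(1 − e^(−t/τ₁)). Tank 2 (τ₁ ≠ τ₂): C₂ = C_in[1 − (τ₁ e^(−t/τ₁) − τ₂ e^(−t/τ₂))/(τ₁ − τ₂)].
At t = 48.39: e^(−t/τ₁) = 0.0874336, e^(−t/τ₂) = 0.285805.
C₂ = 4.837·[1 − (19.8574·0.0874336 − 38.6364·0.285805)/(-18.7790)] = 4.837·0.504433 = 2.43994 mol/L.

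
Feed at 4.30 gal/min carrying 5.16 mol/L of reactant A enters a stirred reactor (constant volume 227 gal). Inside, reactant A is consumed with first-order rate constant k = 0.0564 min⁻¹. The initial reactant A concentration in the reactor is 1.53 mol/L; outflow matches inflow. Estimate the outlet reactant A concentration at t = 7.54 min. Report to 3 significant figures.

1.43 mol/L

V dC/dt = Q(C_in − C) − k V C.
This is linear with rate a = Q/V + k = 0.075343 min⁻¹.
C_ss = Q C_in/(Q + kV) = 1.2973 mol/L; C(t) = C_ss + (C₀ − C_ss) e^(−a t).
C(7.54) = 1.2973 + (0.23267)·e^(−0.075343·7.54) = 1.2973 + (0.23267)·0.56661 = 1.4292 mol/L.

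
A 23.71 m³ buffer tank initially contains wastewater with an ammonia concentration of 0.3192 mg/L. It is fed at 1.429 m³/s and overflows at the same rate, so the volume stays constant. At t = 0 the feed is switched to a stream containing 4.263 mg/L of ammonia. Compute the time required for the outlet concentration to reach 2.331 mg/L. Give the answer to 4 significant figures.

Species balance: V dC/dt = Q(C_in − C) ⇒ τ = V/Q = 16.5920 s.
C(t) = C_in + (C₀ − C_in) e^(−t/τ). Set C = 2.331 and solve for t:
e^(−t/τ) = (C − C_in)/(C₀ − C_in) = (2.331 − 4.263)/(0.3192 − 4.263) = 0.489883
t = −τ ln(…) = 16.5920 × 0.713589 = 11.8399 s.

11.84 s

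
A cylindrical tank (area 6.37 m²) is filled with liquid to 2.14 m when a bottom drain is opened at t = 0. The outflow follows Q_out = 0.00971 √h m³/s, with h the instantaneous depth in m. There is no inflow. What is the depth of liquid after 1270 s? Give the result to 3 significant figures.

0.245 m

A dh/dt = −Q_out = −0.00971 √h.
∫ h^(−1/2) dh = −(0.00971/A) ∫ dt, giving 2√h = 2√h₀ − (0.00971/A) t.
√h = √2.14 − 0.00971·1270/(2·6.37) = 1.4629 − 0.96795 = 0.49492.
h = 0.49492² = 0.24495 m.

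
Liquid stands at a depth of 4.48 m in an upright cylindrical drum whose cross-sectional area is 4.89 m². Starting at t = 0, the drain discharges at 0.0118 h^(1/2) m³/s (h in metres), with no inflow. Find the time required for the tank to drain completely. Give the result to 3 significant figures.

1750 s

With no inflow, A dh/dt = −0.0118 √h.
Separate and integrate: 2(√h − √h₀) = −(0.0118/A) t.
Tank is empty when √h = 0: t_empty = 2A√h₀/0.0118.
t_empty = 2·4.89·√4.48/0.0118 = 9.7800·2.1166/0.0118 = 1754.3 s.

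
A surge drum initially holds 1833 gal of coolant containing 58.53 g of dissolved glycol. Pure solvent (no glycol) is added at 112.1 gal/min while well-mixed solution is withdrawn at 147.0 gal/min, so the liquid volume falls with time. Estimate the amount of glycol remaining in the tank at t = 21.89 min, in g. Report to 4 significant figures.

6.040 g

Let m(t) be the amount of glycol. Volume: V(t) = V₀ + (Q_in − Q_out) t = 1833 − 34.9000 t; V(21.89) = 1069.04 gal.
No glycol enters, so dm/dt = −Q_out · (m/V).
Separate: dm/m = −Q_out dt/V(t) ⇒ ln(m/m₀) = −(Q_out/(Q_in−Q_out)) ln(V/V₀).
m = m₀ (V₀/V)^(Q_out/(Q_in−Q_out)) = 58.53 × (1833/1069.04)^(-4.21203) = 6.04020 g.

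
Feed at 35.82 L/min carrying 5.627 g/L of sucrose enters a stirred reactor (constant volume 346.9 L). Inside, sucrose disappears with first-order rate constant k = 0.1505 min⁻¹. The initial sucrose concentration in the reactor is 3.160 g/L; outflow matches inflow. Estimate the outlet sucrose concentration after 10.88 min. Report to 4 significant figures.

Accumulation = in − out − consumed: V dC/dt = Q C_in − Q C − k V C.
This is linear with rate a = Q/V + k = 0.253757 min⁻¹.
C_ss = Q C_in/(Q + kV) = 2.28970 g/L; C(t) = C_ss + (C₀ − C_ss) e^(−a t).
C(10.88) = 2.28970 + (0.870295)·e^(−0.253757·10.88) = 2.28970 + (0.870295)·0.0632360 = 2.34474 g/L.

2.345 g/L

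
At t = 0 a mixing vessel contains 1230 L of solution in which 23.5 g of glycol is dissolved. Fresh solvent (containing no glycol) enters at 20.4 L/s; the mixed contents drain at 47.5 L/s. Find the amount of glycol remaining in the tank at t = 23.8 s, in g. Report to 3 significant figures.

Let m(t) be the amount of glycol. Volume: V(t) = V₀ + (Q_in − Q_out) t = 1230 − 27.100 t; V(23.8) = 585.02 L.
Solute balance: dm/dt = 0 − Q_out C = −Q_out m/V(t).
dm/m = −Q_out dt/(V₀ − 27.100 t); integrating gives ln(m/m₀) = −(Q_out/(Q_in−Q_out)) ln(V/V₀).
m = m₀ (V₀/V)^(Q_out/(Q_in−Q_out)) = 23.5 × (1230/585.02)^(-1.7528) = 6.3884 g.

6.39 g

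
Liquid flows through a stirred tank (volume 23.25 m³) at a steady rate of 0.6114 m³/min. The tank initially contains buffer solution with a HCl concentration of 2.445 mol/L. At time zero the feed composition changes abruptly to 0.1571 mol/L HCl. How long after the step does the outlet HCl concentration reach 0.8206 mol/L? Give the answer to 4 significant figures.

Species balance: V dC/dt = Q(C_in − C) ⇒ τ = V/Q = 38.0275 min.
C(t) = C_in + (C₀ − C_in) e^(−t/τ). Set C = 0.8206 and solve for t:
e^(−t/τ) = (C − C_in)/(C₀ − C_in) = (0.8206 − 0.1571)/(2.445 − 0.1571) = 0.290004
t = −τ ln(…) = 38.0275 × 1.23786 = 47.0727 min.

47.07 min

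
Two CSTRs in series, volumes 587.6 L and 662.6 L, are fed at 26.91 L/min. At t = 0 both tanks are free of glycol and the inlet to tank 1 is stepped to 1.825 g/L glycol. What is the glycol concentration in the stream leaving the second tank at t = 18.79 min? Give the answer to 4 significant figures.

0.3555 g/L

Each tank obeys Vᵢ dCᵢ/dt = Q(Cᵢ₋₁ − Cᵢ), so τᵢ = Vᵢ/Q.
τ₁ = 587.6/26.91 = 21.8357 min; τ₂ = 662.6/26.91 = 24.6228 min.
Solving the cascade with C₁(0)=C₂(0)=0 gives C₂(t) = C_in[1 − (τ₁ e^(−t/τ₁) − τ₂ e^(−t/τ₂))/(τ₁ − τ₂)].
At t = 18.79: e^(−t/τ₁) = 0.422944, e^(−t/τ₂) = 0.466213.
C₂ = 1.825·[1 − (21.8357·0.422944 − 24.6228·0.466213)/(-2.78707)] = 1.825·0.194792 = 0.355495 g/L.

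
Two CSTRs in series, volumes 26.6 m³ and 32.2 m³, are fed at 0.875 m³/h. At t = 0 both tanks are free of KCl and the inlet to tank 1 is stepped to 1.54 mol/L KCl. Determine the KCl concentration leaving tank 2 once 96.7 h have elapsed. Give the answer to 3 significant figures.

Time constants: τᵢ = Vᵢ/Q for each well-mixed tank.
τ₁ = 26.6/0.875 = 30.400 h; τ₂ = 32.2/0.875 = 36.800 h.
Solving the cascade with C₁(0)=C₂(0)=0 gives C₂(t) = C_in[1 − (τ₁ e^(−t/τ₁) − τ₂ e^(−t/τ₂))/(τ₁ − τ₂)].
At t = 96.7: e^(−t/τ₁) = 0.041547, e^(−t/τ₂) = 0.072243.
C₂ = 1.54·[1 − (30.400·0.041547 − 36.800·0.072243)/(-6.4000)] = 1.54·0.78195 = 1.2042 mol/L.

1.20 mol/L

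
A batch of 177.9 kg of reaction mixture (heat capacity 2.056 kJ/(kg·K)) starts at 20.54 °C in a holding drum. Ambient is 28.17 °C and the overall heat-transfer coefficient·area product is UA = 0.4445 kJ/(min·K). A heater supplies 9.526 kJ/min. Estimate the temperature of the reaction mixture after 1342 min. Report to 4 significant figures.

Energy balance: M c_p dT/dt = −UA(T − T_amb) + Q̇.
dT/dt = (T_ss − T)/τ with T_ss = T_amb + Q̇/UA = 28.17 + 9.526/0.4445 = 49.6008 °C, τ = M c_p/UA = 177.9·2.056/0.4445 = 822.863 min.
Solution: T(t) = T_ss + (T₀ − T_ss) e^(−t/τ).
T(1342) = 49.6008 + (-29.0608)·0.195755 = 43.9120 °C.

43.91 °C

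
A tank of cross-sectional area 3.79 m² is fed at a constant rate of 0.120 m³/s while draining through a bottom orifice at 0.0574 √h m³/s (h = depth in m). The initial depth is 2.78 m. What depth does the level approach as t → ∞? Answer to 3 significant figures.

4.37 m

Accumulation of liquid (constant cross-section A): A dh/dt = Q_in − 0.0574 √h. At steady state dh/dt = 0:
Q_in = 0.0574 √h_ss ⇒ √h_ss = 0.120/0.0574 = 2.0906.
h_ss = 2.0906² = 4.3706 m. (Since h₀ = 2.78 m < h_ss, the level will rise toward this value.)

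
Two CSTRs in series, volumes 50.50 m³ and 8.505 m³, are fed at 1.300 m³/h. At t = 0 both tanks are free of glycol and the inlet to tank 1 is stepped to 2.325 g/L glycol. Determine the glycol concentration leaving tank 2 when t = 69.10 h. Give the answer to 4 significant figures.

1.853 g/L

Species balance on tank i: dCᵢ/dt = (Cᵢ₋₁ − Cᵢ)/τᵢ with τᵢ = Vᵢ/Q.
τ₁ = 50.50/1.300 = 38.8462 h; τ₂ = 8.505/1.300 = 6.54231 h.
Tank 1: C₁ = C_in(1 − e^(−t/τ₁)). Tank 2 (τ₁ ≠ τ₂): C₂ = C_in[1 − (τ₁ e^(−t/τ₁) − τ₂ e^(−t/τ₂))/(τ₁ − τ₂)].
At t = 69.10: e^(−t/τ₁) = 0.168839, e^(−t/τ₂) = 2.58805e-05.
C₂ = 2.325·[1 − (38.8462·0.168839 − 6.54231·2.58805e-05)/(32.3038)] = 2.325·0.796973 = 1.85296 g/L.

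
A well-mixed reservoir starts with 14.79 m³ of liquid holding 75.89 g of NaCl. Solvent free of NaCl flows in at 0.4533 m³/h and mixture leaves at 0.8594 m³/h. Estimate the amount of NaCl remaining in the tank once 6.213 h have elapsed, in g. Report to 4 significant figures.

51.08 g

Total volume: dV/dt = Q_in − Q_out = -0.406100 m³/h, so V(t) = 14.79 − 0.406100 t and V(6.213) = 12.2669 m³.
No NaCl enters, so dm/dt = −Q_out · (m/V).
dm/m = −Q_out dt/(V₀ − 0.406100 t); integrating gives ln(m/m₀) = −(Q_out/(Q_in−Q_out)) ln(V/V₀).
m = m₀ (V₀/V)^(Q_out/(Q_in−Q_out)) = 75.89 × (14.79/12.2669)^(-2.11623) = 51.0830 g.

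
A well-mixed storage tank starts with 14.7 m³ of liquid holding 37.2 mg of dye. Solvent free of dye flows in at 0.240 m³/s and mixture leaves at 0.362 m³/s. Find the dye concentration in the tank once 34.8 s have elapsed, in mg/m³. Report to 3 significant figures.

Let m(t) be the amount of dye. Volume: V(t) = V₀ + (Q_in − Q_out) t = 14.7 − 0.12200 t; V(34.8) = 10.454 m³.
Solute balance: dm/dt = 0 − Q_out C = −Q_out m/V(t).
Separate: dm/m = −Q_out dt/V(t) ⇒ ln(m/m₀) = −(Q_out/(Q_in−Q_out)) ln(V/V₀).
m = m₀ (V₀/V)^(Q_out/(Q_in−Q_out)) = 37.2 × (14.7/10.454)^(-2.9672) = 13.531 mg.
C = m/V = 13.531/10.454 = 1.2943 mg/m³.

1.29 mg/m³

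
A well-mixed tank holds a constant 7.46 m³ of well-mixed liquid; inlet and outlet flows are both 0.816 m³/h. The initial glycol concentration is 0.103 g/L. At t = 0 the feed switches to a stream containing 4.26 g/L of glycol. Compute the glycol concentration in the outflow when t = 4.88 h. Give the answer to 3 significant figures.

1.82 g/L

Mass balance on the solute (V constant): V dC/dt = Q(C_in − C).
So dC/dt = (C_in − C)/τ with τ = V/Q = 7.46/0.816 = 9.1422 h.
This is linear first-order; C(t) = C_in + (C₀ − C_in) e^(−t/τ).
C(4.88) = 4.26 + (0.103 − 4.26)·e^(−4.88/9.1422) = 4.26 + (-4.1570)·0.58638 = 1.8224 g/L.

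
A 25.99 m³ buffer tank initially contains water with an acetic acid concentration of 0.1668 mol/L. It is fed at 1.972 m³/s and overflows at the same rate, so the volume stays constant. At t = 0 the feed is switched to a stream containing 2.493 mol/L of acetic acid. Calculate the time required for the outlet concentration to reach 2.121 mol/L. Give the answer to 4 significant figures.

24.16 s

Species balance on the tank: V dC/dt = Q(C_in − C), so τ = V/Q = 13.1795 s.
C(t) = C_in + (C₀ − C_in) e^(−t/τ). Set C = 2.121 and solve for t:
e^(−t/τ) = (C − C_in)/(C₀ − C_in) = (2.121 − 2.493)/(0.1668 − 2.493) = 0.159917
t = −τ ln(…) = 13.1795 × 1.83310 = 24.1593 s.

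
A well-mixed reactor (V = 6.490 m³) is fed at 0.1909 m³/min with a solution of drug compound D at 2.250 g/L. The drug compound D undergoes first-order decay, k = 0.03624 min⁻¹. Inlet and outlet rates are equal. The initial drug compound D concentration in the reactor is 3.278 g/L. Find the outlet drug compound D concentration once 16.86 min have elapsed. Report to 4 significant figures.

Accumulation = in − out − consumed: V dC/dt = Q C_in − Q C − k V C.
This is linear with rate a = Q/V + k = 0.0656545 min⁻¹.
C_ss = Q C_in/(Q + kV) = 1.00804 g/L; C(t) = C_ss + (C₀ − C_ss) e^(−a t).
C(16.86) = 1.00804 + (2.26996)·e^(−0.0656545·16.86) = 1.00804 + (2.26996)·0.330571 = 1.75842 g/L.

1.758 g/L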